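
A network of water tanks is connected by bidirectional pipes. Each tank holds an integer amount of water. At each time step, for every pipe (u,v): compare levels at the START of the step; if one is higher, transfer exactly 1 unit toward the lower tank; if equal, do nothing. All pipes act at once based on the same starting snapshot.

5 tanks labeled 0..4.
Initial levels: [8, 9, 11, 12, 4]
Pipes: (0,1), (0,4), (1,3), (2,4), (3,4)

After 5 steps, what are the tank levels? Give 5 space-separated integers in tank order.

Answer: 10 7 10 10 7

Derivation:
Step 1: flows [1->0,0->4,3->1,2->4,3->4] -> levels [8 9 10 10 7]
Step 2: flows [1->0,0->4,3->1,2->4,3->4] -> levels [8 9 9 8 10]
Step 3: flows [1->0,4->0,1->3,4->2,4->3] -> levels [10 7 10 10 7]
Step 4: flows [0->1,0->4,3->1,2->4,3->4] -> levels [8 9 9 8 10]
  -> period-2 cycle: step 4 state = step 2 state
  -> state at step 5: (5-2) mod 2 = 1, same as step 3 -> [10 7 10 10 7]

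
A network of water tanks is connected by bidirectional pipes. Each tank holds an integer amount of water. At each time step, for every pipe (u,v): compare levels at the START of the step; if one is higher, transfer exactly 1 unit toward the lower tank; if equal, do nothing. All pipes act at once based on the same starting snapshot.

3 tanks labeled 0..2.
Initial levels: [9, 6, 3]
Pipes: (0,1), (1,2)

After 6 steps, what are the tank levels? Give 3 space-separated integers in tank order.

Answer: 6 6 6

Derivation:
Step 1: flows [0->1,1->2] -> levels [8 6 4]
Step 2: flows [0->1,1->2] -> levels [7 6 5]
Step 3: flows [0->1,1->2] -> levels [6 6 6]
Step 4: flows [0=1,1=2] -> levels [6 6 6]
  -> stable; steps 5..6 unchanged -> [6 6 6]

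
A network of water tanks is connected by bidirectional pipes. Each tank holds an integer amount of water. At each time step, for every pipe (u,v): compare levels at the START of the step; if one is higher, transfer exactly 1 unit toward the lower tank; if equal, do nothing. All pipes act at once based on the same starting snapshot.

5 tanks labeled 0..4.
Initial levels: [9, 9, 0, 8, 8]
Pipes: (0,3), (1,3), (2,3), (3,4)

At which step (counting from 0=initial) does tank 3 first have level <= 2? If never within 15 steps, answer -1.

Step 1: flows [0->3,1->3,3->2,3=4] -> levels [8 8 1 9 8]
Step 2: flows [3->0,3->1,3->2,3->4] -> levels [9 9 2 5 9]
Step 3: flows [0->3,1->3,3->2,4->3] -> levels [8 8 3 7 8]
Step 4: flows [0->3,1->3,3->2,4->3] -> levels [7 7 4 9 7]
Step 5: flows [3->0,3->1,3->2,3->4] -> levels [8 8 5 5 8]
Step 6: flows [0->3,1->3,2=3,4->3] -> levels [7 7 5 8 7]
Step 7: flows [3->0,3->1,3->2,3->4] -> levels [8 8 6 4 8]
Step 8: flows [0->3,1->3,2->3,4->3] -> levels [7 7 5 8 7]
  -> period-2 cycle (repeats step 6); tank 3 never drops to <=2
Tank 3 never reaches <=2 within 15 steps

Answer: -1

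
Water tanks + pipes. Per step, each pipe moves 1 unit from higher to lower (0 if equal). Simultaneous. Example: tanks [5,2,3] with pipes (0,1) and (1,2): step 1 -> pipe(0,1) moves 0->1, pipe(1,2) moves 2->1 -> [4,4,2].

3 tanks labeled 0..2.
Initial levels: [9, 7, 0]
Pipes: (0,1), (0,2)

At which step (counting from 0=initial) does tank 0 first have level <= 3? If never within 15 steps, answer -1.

Answer: -1

Derivation:
Step 1: flows [0->1,0->2] -> levels [7 8 1]
Step 2: flows [1->0,0->2] -> levels [7 7 2]
Step 3: flows [0=1,0->2] -> levels [6 7 3]
Step 4: flows [1->0,0->2] -> levels [6 6 4]
Step 5: flows [0=1,0->2] -> levels [5 6 5]
Step 6: flows [1->0,0=2] -> levels [6 5 5]
Step 7: flows [0->1,0->2] -> levels [4 6 6]
Step 8: flows [1->0,2->0] -> levels [6 5 5]
  -> period-2 cycle (repeats step 6); tank 0 never drops to <=3
Tank 0 never reaches <=3 within 15 steps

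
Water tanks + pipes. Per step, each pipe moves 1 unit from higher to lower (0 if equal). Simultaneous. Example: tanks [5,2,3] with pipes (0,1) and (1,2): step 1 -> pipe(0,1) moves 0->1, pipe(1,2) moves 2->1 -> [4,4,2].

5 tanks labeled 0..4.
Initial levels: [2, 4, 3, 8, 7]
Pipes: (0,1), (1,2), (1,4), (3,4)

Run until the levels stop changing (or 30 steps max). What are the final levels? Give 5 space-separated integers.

Answer: 4 6 4 6 4

Derivation:
Step 1: flows [1->0,1->2,4->1,3->4] -> levels [3 3 4 7 7]
Step 2: flows [0=1,2->1,4->1,3=4] -> levels [3 5 3 7 6]
Step 3: flows [1->0,1->2,4->1,3->4] -> levels [4 4 4 6 6]
Step 4: flows [0=1,1=2,4->1,3=4] -> levels [4 5 4 6 5]
Step 5: flows [1->0,1->2,1=4,3->4] -> levels [5 3 5 5 6]
Step 6: flows [0->1,2->1,4->1,4->3] -> levels [4 6 4 6 4]
Step 7: flows [1->0,1->2,1->4,3->4] -> levels [5 3 5 5 6]
  -> period-2 cycle: step 7 state = step 5 state; never stabilizes
  -> state at step 30: (30-5) mod 2 = 1, same as step 6 -> [4 6 4 6 4]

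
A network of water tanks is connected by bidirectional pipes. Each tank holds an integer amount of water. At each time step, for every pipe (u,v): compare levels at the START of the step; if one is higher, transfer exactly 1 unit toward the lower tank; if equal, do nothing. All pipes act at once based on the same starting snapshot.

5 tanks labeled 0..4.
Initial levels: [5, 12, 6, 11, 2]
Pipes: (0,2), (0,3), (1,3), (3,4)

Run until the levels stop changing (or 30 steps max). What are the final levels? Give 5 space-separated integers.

Step 1: flows [2->0,3->0,1->3,3->4] -> levels [7 11 5 10 3]
Step 2: flows [0->2,3->0,1->3,3->4] -> levels [7 10 6 9 4]
Step 3: flows [0->2,3->0,1->3,3->4] -> levels [7 9 7 8 5]
Step 4: flows [0=2,3->0,1->3,3->4] -> levels [8 8 7 7 6]
Step 5: flows [0->2,0->3,1->3,3->4] -> levels [6 7 8 8 7]
Step 6: flows [2->0,3->0,3->1,3->4] -> levels [8 8 7 5 8]
Step 7: flows [0->2,0->3,1->3,4->3] -> levels [6 7 8 8 7]
  -> period-2 cycle: step 7 state = step 5 state; never stabilizes
  -> state at step 30: (30-5) mod 2 = 1, same as step 6 -> [8 8 7 5 8]

Answer: 8 8 7 5 8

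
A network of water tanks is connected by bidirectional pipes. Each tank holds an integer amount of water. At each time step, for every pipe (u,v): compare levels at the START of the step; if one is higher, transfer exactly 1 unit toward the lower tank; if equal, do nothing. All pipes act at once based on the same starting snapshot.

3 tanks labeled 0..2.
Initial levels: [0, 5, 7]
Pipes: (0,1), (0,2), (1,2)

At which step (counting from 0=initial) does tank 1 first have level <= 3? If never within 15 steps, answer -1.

Answer: -1

Derivation:
Step 1: flows [1->0,2->0,2->1] -> levels [2 5 5]
Step 2: flows [1->0,2->0,1=2] -> levels [4 4 4]
Step 3: flows [0=1,0=2,1=2] -> levels [4 4 4]
  -> stable; tank 1 stays at 4 > 3
Tank 1 never reaches <=3 within 15 steps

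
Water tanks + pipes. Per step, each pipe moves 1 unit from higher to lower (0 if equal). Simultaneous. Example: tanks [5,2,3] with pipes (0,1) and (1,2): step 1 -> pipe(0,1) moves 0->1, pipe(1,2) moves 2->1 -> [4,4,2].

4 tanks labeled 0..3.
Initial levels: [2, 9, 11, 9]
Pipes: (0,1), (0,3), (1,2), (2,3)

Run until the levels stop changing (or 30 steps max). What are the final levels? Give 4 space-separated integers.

Step 1: flows [1->0,3->0,2->1,2->3] -> levels [4 9 9 9]
Step 2: flows [1->0,3->0,1=2,2=3] -> levels [6 8 9 8]
Step 3: flows [1->0,3->0,2->1,2->3] -> levels [8 8 7 8]
Step 4: flows [0=1,0=3,1->2,3->2] -> levels [8 7 9 7]
Step 5: flows [0->1,0->3,2->1,2->3] -> levels [6 9 7 9]
Step 6: flows [1->0,3->0,1->2,3->2] -> levels [8 7 9 7]
  -> period-2 cycle: step 6 state = step 4 state; never stabilizes
  -> state at step 30: (30-4) mod 2 = 0, same as step 4 -> [8 7 9 7]

Answer: 8 7 9 7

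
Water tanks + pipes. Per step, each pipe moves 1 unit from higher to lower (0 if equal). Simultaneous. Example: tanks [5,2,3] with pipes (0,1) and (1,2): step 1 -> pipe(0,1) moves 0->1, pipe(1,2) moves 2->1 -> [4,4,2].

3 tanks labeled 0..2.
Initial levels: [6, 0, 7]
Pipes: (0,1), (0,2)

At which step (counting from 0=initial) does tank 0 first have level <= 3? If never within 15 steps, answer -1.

Answer: 6

Derivation:
Step 1: flows [0->1,2->0] -> levels [6 1 6]
Step 2: flows [0->1,0=2] -> levels [5 2 6]
Step 3: flows [0->1,2->0] -> levels [5 3 5]
Step 4: flows [0->1,0=2] -> levels [4 4 5]
Step 5: flows [0=1,2->0] -> levels [5 4 4]
Step 6: flows [0->1,0->2] -> levels [3 5 5]
Tank 0 first reaches <=3 at step 6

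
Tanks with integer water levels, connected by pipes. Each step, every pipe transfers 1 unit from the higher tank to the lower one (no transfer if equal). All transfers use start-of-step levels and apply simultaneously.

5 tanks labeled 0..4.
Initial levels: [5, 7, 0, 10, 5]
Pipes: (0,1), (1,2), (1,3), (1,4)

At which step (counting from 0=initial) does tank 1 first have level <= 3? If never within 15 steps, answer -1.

Answer: 5

Derivation:
Step 1: flows [1->0,1->2,3->1,1->4] -> levels [6 5 1 9 6]
Step 2: flows [0->1,1->2,3->1,4->1] -> levels [5 7 2 8 5]
Step 3: flows [1->0,1->2,3->1,1->4] -> levels [6 5 3 7 6]
Step 4: flows [0->1,1->2,3->1,4->1] -> levels [5 7 4 6 5]
Step 5: flows [1->0,1->2,1->3,1->4] -> levels [6 3 5 7 6]
Tank 1 first reaches <=3 at step 5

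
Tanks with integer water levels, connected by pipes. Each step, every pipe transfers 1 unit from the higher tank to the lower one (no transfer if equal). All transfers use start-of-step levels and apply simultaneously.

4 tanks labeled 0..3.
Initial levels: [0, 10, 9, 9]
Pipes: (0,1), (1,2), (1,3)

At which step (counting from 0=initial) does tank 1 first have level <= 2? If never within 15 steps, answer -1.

Answer: -1

Derivation:
Step 1: flows [1->0,1->2,1->3] -> levels [1 7 10 10]
Step 2: flows [1->0,2->1,3->1] -> levels [2 8 9 9]
Step 3: flows [1->0,2->1,3->1] -> levels [3 9 8 8]
Step 4: flows [1->0,1->2,1->3] -> levels [4 6 9 9]
Step 5: flows [1->0,2->1,3->1] -> levels [5 7 8 8]
Step 6: flows [1->0,2->1,3->1] -> levels [6 8 7 7]
Step 7: flows [1->0,1->2,1->3] -> levels [7 5 8 8]
Step 8: flows [0->1,2->1,3->1] -> levels [6 8 7 7]
  -> period-2 cycle (repeats step 6); tank 1 never drops to <=2
Tank 1 never reaches <=2 within 15 steps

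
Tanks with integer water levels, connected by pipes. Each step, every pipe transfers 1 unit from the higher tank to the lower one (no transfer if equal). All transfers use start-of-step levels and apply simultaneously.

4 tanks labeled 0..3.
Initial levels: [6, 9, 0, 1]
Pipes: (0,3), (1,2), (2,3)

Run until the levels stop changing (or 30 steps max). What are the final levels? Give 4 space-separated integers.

Answer: 3 5 3 5

Derivation:
Step 1: flows [0->3,1->2,3->2] -> levels [5 8 2 1]
Step 2: flows [0->3,1->2,2->3] -> levels [4 7 2 3]
Step 3: flows [0->3,1->2,3->2] -> levels [3 6 4 3]
Step 4: flows [0=3,1->2,2->3] -> levels [3 5 4 4]
Step 5: flows [3->0,1->2,2=3] -> levels [4 4 5 3]
Step 6: flows [0->3,2->1,2->3] -> levels [3 5 3 5]
Step 7: flows [3->0,1->2,3->2] -> levels [4 4 5 3]
  -> period-2 cycle: step 7 state = step 5 state; never stabilizes
  -> state at step 30: (30-5) mod 2 = 1, same as step 6 -> [3 5 3 5]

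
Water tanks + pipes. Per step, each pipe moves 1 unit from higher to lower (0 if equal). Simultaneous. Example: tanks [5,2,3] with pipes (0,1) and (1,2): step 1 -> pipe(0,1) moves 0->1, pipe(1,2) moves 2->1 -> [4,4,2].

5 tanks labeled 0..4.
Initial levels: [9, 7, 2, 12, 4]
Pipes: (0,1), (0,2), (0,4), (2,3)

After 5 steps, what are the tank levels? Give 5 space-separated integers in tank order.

Step 1: flows [0->1,0->2,0->4,3->2] -> levels [6 8 4 11 5]
Step 2: flows [1->0,0->2,0->4,3->2] -> levels [5 7 6 10 6]
Step 3: flows [1->0,2->0,4->0,3->2] -> levels [8 6 6 9 5]
Step 4: flows [0->1,0->2,0->4,3->2] -> levels [5 7 8 8 6]
Step 5: flows [1->0,2->0,4->0,2=3] -> levels [8 6 7 8 5]

Answer: 8 6 7 8 5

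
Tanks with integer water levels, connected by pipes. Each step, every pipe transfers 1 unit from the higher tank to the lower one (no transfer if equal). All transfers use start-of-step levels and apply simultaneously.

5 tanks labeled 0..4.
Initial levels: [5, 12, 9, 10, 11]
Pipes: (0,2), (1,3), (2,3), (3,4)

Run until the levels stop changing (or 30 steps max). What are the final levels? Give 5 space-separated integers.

Step 1: flows [2->0,1->3,3->2,4->3] -> levels [6 11 9 11 10]
Step 2: flows [2->0,1=3,3->2,3->4] -> levels [7 11 9 9 11]
Step 3: flows [2->0,1->3,2=3,4->3] -> levels [8 10 8 11 10]
Step 4: flows [0=2,3->1,3->2,3->4] -> levels [8 11 9 8 11]
Step 5: flows [2->0,1->3,2->3,4->3] -> levels [9 10 7 11 10]
Step 6: flows [0->2,3->1,3->2,3->4] -> levels [8 11 9 8 11]
  -> period-2 cycle: step 6 state = step 4 state; never stabilizes
  -> state at step 30: (30-4) mod 2 = 0, same as step 4 -> [8 11 9 8 11]

Answer: 8 11 9 8 11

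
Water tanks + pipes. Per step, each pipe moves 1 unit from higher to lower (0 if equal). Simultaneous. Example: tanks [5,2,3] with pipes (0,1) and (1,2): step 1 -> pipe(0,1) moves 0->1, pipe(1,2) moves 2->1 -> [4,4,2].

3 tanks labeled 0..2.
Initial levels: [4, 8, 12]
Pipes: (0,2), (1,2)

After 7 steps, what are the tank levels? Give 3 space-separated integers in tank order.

Step 1: flows [2->0,2->1] -> levels [5 9 10]
Step 2: flows [2->0,2->1] -> levels [6 10 8]
Step 3: flows [2->0,1->2] -> levels [7 9 8]
Step 4: flows [2->0,1->2] -> levels [8 8 8]
Step 5: flows [0=2,1=2] -> levels [8 8 8]
  -> stable; steps 6..7 unchanged -> [8 8 8]

Answer: 8 8 8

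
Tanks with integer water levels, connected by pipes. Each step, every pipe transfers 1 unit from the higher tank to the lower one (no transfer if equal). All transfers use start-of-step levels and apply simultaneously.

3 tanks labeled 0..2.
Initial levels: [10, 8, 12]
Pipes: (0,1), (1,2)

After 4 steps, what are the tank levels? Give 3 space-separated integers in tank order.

Step 1: flows [0->1,2->1] -> levels [9 10 11]
Step 2: flows [1->0,2->1] -> levels [10 10 10]
Step 3: flows [0=1,1=2] -> levels [10 10 10]
  -> stable; steps 4..4 unchanged -> [10 10 10]

Answer: 10 10 10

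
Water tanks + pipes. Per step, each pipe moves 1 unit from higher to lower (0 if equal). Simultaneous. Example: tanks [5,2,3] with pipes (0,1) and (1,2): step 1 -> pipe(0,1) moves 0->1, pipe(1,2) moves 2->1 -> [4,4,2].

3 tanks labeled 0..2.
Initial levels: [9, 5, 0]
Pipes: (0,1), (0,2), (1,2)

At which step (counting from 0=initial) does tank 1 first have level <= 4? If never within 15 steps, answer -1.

Step 1: flows [0->1,0->2,1->2] -> levels [7 5 2]
Step 2: flows [0->1,0->2,1->2] -> levels [5 5 4]
Step 3: flows [0=1,0->2,1->2] -> levels [4 4 6]
Tank 1 first reaches <=4 at step 3

Answer: 3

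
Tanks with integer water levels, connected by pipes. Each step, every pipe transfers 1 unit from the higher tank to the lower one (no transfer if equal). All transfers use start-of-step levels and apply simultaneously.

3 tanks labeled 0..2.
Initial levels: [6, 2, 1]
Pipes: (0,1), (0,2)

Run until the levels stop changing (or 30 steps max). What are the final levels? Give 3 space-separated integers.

Step 1: flows [0->1,0->2] -> levels [4 3 2]
Step 2: flows [0->1,0->2] -> levels [2 4 3]
Step 3: flows [1->0,2->0] -> levels [4 3 2]
  -> period-2 cycle: step 3 state = step 1 state; never stabilizes
  -> state at step 30: (30-1) mod 2 = 1, same as step 2 -> [2 4 3]

Answer: 2 4 3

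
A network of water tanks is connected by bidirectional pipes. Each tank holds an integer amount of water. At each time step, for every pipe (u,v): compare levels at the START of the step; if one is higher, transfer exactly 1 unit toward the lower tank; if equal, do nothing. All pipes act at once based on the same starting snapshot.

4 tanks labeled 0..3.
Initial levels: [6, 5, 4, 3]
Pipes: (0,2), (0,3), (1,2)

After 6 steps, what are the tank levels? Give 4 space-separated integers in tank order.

Answer: 5 5 4 4

Derivation:
Step 1: flows [0->2,0->3,1->2] -> levels [4 4 6 4]
Step 2: flows [2->0,0=3,2->1] -> levels [5 5 4 4]
Step 3: flows [0->2,0->3,1->2] -> levels [3 4 6 5]
Step 4: flows [2->0,3->0,2->1] -> levels [5 5 4 4]
  -> period-2 cycle: step 4 state = step 2 state
  -> state at step 6: (6-2) mod 2 = 0, same as step 2 -> [5 5 4 4]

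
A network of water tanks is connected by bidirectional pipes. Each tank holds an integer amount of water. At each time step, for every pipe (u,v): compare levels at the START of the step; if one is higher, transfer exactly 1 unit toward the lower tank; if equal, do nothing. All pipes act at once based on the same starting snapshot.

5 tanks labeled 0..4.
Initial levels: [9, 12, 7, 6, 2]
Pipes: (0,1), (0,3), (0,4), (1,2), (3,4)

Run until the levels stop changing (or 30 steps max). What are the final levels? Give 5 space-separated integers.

Answer: 9 7 8 6 6

Derivation:
Step 1: flows [1->0,0->3,0->4,1->2,3->4] -> levels [8 10 8 6 4]
Step 2: flows [1->0,0->3,0->4,1->2,3->4] -> levels [7 8 9 6 6]
Step 3: flows [1->0,0->3,0->4,2->1,3=4] -> levels [6 8 8 7 7]
Step 4: flows [1->0,3->0,4->0,1=2,3=4] -> levels [9 7 8 6 6]
Step 5: flows [0->1,0->3,0->4,2->1,3=4] -> levels [6 9 7 7 7]
Step 6: flows [1->0,3->0,4->0,1->2,3=4] -> levels [9 7 8 6 6]
  -> period-2 cycle: step 6 state = step 4 state; never stabilizes
  -> state at step 30: (30-4) mod 2 = 0, same as step 4 -> [9 7 8 6 6]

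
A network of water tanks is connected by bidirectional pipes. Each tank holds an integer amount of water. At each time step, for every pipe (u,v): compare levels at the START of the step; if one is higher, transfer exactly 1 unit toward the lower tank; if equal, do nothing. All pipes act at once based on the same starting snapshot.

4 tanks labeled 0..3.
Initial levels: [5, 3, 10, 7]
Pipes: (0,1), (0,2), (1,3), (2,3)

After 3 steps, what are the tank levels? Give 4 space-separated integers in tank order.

Step 1: flows [0->1,2->0,3->1,2->3] -> levels [5 5 8 7]
Step 2: flows [0=1,2->0,3->1,2->3] -> levels [6 6 6 7]
Step 3: flows [0=1,0=2,3->1,3->2] -> levels [6 7 7 5]

Answer: 6 7 7 5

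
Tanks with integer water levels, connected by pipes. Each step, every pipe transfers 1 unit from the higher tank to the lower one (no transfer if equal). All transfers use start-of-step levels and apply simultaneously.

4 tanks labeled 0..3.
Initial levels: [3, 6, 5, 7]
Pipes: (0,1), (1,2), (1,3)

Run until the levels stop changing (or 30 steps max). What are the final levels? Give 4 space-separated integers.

Answer: 5 6 5 5

Derivation:
Step 1: flows [1->0,1->2,3->1] -> levels [4 5 6 6]
Step 2: flows [1->0,2->1,3->1] -> levels [5 6 5 5]
Step 3: flows [1->0,1->2,1->3] -> levels [6 3 6 6]
Step 4: flows [0->1,2->1,3->1] -> levels [5 6 5 5]
  -> period-2 cycle: step 4 state = step 2 state; never stabilizes
  -> state at step 30: (30-2) mod 2 = 0, same as step 2 -> [5 6 5 5]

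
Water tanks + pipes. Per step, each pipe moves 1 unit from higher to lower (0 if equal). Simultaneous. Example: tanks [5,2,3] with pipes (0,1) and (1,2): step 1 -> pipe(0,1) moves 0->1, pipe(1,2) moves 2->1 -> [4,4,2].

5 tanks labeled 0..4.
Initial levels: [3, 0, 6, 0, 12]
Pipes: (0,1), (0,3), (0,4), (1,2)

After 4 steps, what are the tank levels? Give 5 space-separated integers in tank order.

Answer: 3 4 3 3 8

Derivation:
Step 1: flows [0->1,0->3,4->0,2->1] -> levels [2 2 5 1 11]
Step 2: flows [0=1,0->3,4->0,2->1] -> levels [2 3 4 2 10]
Step 3: flows [1->0,0=3,4->0,2->1] -> levels [4 3 3 2 9]
Step 4: flows [0->1,0->3,4->0,1=2] -> levels [3 4 3 3 8]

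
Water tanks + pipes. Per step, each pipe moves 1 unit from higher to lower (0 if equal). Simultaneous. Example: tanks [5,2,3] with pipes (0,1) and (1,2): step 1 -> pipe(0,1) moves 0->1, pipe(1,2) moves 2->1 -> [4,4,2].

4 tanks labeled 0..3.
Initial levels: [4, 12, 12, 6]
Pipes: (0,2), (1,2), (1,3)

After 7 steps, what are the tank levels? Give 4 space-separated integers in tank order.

Step 1: flows [2->0,1=2,1->3] -> levels [5 11 11 7]
Step 2: flows [2->0,1=2,1->3] -> levels [6 10 10 8]
Step 3: flows [2->0,1=2,1->3] -> levels [7 9 9 9]
Step 4: flows [2->0,1=2,1=3] -> levels [8 9 8 9]
Step 5: flows [0=2,1->2,1=3] -> levels [8 8 9 9]
Step 6: flows [2->0,2->1,3->1] -> levels [9 10 7 8]
Step 7: flows [0->2,1->2,1->3] -> levels [8 8 9 9]

Answer: 8 8 9 9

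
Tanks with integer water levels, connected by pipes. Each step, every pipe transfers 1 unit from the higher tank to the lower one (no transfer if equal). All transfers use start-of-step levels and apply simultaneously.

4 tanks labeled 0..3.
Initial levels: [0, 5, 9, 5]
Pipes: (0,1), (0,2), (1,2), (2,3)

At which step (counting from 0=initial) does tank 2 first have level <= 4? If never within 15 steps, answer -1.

Step 1: flows [1->0,2->0,2->1,2->3] -> levels [2 5 6 6]
Step 2: flows [1->0,2->0,2->1,2=3] -> levels [4 5 4 6]
Tank 2 first reaches <=4 at step 2

Answer: 2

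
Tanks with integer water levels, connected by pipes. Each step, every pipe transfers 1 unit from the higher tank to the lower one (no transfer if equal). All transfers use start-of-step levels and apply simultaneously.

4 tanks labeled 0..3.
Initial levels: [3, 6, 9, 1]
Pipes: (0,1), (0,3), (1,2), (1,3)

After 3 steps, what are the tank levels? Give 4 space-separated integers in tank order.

Step 1: flows [1->0,0->3,2->1,1->3] -> levels [3 5 8 3]
Step 2: flows [1->0,0=3,2->1,1->3] -> levels [4 4 7 4]
Step 3: flows [0=1,0=3,2->1,1=3] -> levels [4 5 6 4]

Answer: 4 5 6 4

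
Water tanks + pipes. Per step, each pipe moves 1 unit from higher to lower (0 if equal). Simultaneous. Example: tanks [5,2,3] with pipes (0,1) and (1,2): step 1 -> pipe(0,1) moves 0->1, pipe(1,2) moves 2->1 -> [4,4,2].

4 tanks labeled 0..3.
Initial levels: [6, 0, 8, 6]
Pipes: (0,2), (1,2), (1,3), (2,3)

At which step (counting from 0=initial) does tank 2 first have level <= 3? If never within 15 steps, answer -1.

Answer: -1

Derivation:
Step 1: flows [2->0,2->1,3->1,2->3] -> levels [7 2 5 6]
Step 2: flows [0->2,2->1,3->1,3->2] -> levels [6 4 6 4]
Step 3: flows [0=2,2->1,1=3,2->3] -> levels [6 5 4 5]
Step 4: flows [0->2,1->2,1=3,3->2] -> levels [5 4 7 4]
Step 5: flows [2->0,2->1,1=3,2->3] -> levels [6 5 4 5]
  -> period-2 cycle (repeats step 3); tank 2 never drops to <=3
Tank 2 never reaches <=3 within 15 steps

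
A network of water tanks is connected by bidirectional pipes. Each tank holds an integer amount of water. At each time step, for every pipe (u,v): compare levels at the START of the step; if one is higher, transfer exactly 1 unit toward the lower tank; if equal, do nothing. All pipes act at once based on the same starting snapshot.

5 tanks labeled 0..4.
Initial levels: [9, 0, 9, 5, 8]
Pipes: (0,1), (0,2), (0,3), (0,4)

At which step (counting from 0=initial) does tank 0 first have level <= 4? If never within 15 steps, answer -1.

Step 1: flows [0->1,0=2,0->3,0->4] -> levels [6 1 9 6 9]
Step 2: flows [0->1,2->0,0=3,4->0] -> levels [7 2 8 6 8]
Step 3: flows [0->1,2->0,0->3,4->0] -> levels [7 3 7 7 7]
Step 4: flows [0->1,0=2,0=3,0=4] -> levels [6 4 7 7 7]
Step 5: flows [0->1,2->0,3->0,4->0] -> levels [8 5 6 6 6]
Step 6: flows [0->1,0->2,0->3,0->4] -> levels [4 6 7 7 7]
Tank 0 first reaches <=4 at step 6

Answer: 6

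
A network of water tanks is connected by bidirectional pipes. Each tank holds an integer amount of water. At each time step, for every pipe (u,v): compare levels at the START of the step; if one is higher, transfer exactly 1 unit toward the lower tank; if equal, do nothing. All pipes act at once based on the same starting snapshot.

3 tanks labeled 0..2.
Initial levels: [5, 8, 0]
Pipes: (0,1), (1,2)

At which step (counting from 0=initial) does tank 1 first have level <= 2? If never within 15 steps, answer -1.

Answer: -1

Derivation:
Step 1: flows [1->0,1->2] -> levels [6 6 1]
Step 2: flows [0=1,1->2] -> levels [6 5 2]
Step 3: flows [0->1,1->2] -> levels [5 5 3]
Step 4: flows [0=1,1->2] -> levels [5 4 4]
Step 5: flows [0->1,1=2] -> levels [4 5 4]
Step 6: flows [1->0,1->2] -> levels [5 3 5]
Step 7: flows [0->1,2->1] -> levels [4 5 4]
  -> period-2 cycle (repeats step 5); tank 1 never drops to <=2
Tank 1 never reaches <=2 within 15 steps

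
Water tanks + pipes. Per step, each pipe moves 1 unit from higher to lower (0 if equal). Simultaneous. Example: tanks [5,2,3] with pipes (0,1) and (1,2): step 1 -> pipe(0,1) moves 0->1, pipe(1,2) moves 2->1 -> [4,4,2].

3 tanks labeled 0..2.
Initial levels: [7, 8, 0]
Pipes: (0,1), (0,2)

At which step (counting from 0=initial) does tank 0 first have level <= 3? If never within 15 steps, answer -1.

Step 1: flows [1->0,0->2] -> levels [7 7 1]
Step 2: flows [0=1,0->2] -> levels [6 7 2]
Step 3: flows [1->0,0->2] -> levels [6 6 3]
Step 4: flows [0=1,0->2] -> levels [5 6 4]
Step 5: flows [1->0,0->2] -> levels [5 5 5]
Step 6: flows [0=1,0=2] -> levels [5 5 5]
  -> stable; tank 0 stays at 5 > 3
Tank 0 never reaches <=3 within 15 steps

Answer: -1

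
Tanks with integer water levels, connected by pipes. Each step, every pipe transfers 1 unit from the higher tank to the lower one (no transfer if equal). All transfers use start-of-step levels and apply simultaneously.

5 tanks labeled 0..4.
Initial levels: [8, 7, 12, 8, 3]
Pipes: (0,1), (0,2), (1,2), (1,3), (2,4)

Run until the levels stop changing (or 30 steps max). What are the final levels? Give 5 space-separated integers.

Step 1: flows [0->1,2->0,2->1,3->1,2->4] -> levels [8 10 9 7 4]
Step 2: flows [1->0,2->0,1->2,1->3,2->4] -> levels [10 7 8 8 5]
Step 3: flows [0->1,0->2,2->1,3->1,2->4] -> levels [8 10 7 7 6]
Step 4: flows [1->0,0->2,1->2,1->3,2->4] -> levels [8 7 8 8 7]
Step 5: flows [0->1,0=2,2->1,3->1,2->4] -> levels [7 10 6 7 8]
Step 6: flows [1->0,0->2,1->2,1->3,4->2] -> levels [7 7 9 8 7]
Step 7: flows [0=1,2->0,2->1,3->1,2->4] -> levels [8 9 6 7 8]
Step 8: flows [1->0,0->2,1->2,1->3,4->2] -> levels [8 6 9 8 7]
Step 9: flows [0->1,2->0,2->1,3->1,2->4] -> levels [8 9 6 7 8]
  -> period-2 cycle: step 9 state = step 7 state; never stabilizes
  -> state at step 30: (30-7) mod 2 = 1, same as step 8 -> [8 6 9 8 7]

Answer: 8 6 9 8 7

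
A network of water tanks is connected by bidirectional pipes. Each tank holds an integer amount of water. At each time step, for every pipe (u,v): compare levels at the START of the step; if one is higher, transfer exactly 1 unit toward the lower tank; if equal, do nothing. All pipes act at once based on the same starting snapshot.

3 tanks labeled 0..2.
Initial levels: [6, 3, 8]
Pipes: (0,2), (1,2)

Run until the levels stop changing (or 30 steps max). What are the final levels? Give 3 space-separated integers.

Step 1: flows [2->0,2->1] -> levels [7 4 6]
Step 2: flows [0->2,2->1] -> levels [6 5 6]
Step 3: flows [0=2,2->1] -> levels [6 6 5]
Step 4: flows [0->2,1->2] -> levels [5 5 7]
Step 5: flows [2->0,2->1] -> levels [6 6 5]
  -> period-2 cycle: step 5 state = step 3 state; never stabilizes
  -> state at step 30: (30-3) mod 2 = 1, same as step 4 -> [5 5 7]

Answer: 5 5 7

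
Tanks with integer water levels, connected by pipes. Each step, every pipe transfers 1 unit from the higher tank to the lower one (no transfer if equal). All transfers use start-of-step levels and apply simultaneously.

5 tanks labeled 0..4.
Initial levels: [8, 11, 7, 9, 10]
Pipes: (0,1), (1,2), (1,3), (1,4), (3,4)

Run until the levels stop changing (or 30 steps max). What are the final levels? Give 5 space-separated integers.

Step 1: flows [1->0,1->2,1->3,1->4,4->3] -> levels [9 7 8 11 10]
Step 2: flows [0->1,2->1,3->1,4->1,3->4] -> levels [8 11 7 9 10]
  -> period-2 cycle: step 2 state = step 0 state; never stabilizes
  -> state at step 30: (30-0) mod 2 = 0, same as step 0 -> [8 11 7 9 10]

Answer: 8 11 7 9 10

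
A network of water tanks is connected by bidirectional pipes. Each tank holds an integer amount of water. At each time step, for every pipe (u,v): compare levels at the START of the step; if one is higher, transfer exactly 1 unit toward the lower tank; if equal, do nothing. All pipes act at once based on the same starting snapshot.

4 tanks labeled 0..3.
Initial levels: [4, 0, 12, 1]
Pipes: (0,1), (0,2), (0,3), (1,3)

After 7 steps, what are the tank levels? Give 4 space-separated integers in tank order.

Step 1: flows [0->1,2->0,0->3,3->1] -> levels [3 2 11 1]
Step 2: flows [0->1,2->0,0->3,1->3] -> levels [2 2 10 3]
Step 3: flows [0=1,2->0,3->0,3->1] -> levels [4 3 9 1]
Step 4: flows [0->1,2->0,0->3,1->3] -> levels [3 3 8 3]
Step 5: flows [0=1,2->0,0=3,1=3] -> levels [4 3 7 3]
Step 6: flows [0->1,2->0,0->3,1=3] -> levels [3 4 6 4]
Step 7: flows [1->0,2->0,3->0,1=3] -> levels [6 3 5 3]

Answer: 6 3 5 3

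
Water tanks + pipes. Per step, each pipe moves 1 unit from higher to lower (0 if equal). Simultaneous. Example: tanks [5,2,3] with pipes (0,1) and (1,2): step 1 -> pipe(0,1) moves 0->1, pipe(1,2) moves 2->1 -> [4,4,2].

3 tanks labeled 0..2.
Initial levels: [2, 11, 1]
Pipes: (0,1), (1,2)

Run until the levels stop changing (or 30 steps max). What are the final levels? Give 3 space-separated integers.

Answer: 5 4 5

Derivation:
Step 1: flows [1->0,1->2] -> levels [3 9 2]
Step 2: flows [1->0,1->2] -> levels [4 7 3]
Step 3: flows [1->0,1->2] -> levels [5 5 4]
Step 4: flows [0=1,1->2] -> levels [5 4 5]
Step 5: flows [0->1,2->1] -> levels [4 6 4]
Step 6: flows [1->0,1->2] -> levels [5 4 5]
  -> period-2 cycle: step 6 state = step 4 state; never stabilizes
  -> state at step 30: (30-4) mod 2 = 0, same as step 4 -> [5 4 5]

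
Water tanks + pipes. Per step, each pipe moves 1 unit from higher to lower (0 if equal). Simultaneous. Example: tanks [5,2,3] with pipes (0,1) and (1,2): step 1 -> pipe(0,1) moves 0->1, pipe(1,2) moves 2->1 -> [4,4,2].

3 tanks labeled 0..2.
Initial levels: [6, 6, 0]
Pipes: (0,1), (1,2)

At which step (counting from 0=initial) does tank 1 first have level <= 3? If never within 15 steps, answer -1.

Step 1: flows [0=1,1->2] -> levels [6 5 1]
Step 2: flows [0->1,1->2] -> levels [5 5 2]
Step 3: flows [0=1,1->2] -> levels [5 4 3]
Step 4: flows [0->1,1->2] -> levels [4 4 4]
Step 5: flows [0=1,1=2] -> levels [4 4 4]
  -> stable; tank 1 stays at 4 > 3
Tank 1 never reaches <=3 within 15 steps

Answer: -1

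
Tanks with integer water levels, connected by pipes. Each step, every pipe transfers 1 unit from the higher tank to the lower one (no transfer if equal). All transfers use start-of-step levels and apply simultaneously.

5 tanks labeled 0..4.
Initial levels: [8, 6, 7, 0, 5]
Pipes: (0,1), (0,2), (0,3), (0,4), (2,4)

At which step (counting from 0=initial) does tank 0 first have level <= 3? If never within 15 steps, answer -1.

Answer: 5

Derivation:
Step 1: flows [0->1,0->2,0->3,0->4,2->4] -> levels [4 7 7 1 7]
Step 2: flows [1->0,2->0,0->3,4->0,2=4] -> levels [6 6 6 2 6]
Step 3: flows [0=1,0=2,0->3,0=4,2=4] -> levels [5 6 6 3 6]
Step 4: flows [1->0,2->0,0->3,4->0,2=4] -> levels [7 5 5 4 5]
Step 5: flows [0->1,0->2,0->3,0->4,2=4] -> levels [3 6 6 5 6]
Tank 0 first reaches <=3 at step 5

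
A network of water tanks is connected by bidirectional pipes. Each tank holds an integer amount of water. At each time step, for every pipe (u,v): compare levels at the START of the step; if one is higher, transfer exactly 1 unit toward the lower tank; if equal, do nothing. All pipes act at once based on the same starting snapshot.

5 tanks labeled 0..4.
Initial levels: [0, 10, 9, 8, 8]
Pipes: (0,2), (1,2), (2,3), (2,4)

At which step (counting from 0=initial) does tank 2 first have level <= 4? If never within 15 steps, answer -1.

Answer: -1

Derivation:
Step 1: flows [2->0,1->2,2->3,2->4] -> levels [1 9 7 9 9]
Step 2: flows [2->0,1->2,3->2,4->2] -> levels [2 8 9 8 8]
Step 3: flows [2->0,2->1,2->3,2->4] -> levels [3 9 5 9 9]
Step 4: flows [2->0,1->2,3->2,4->2] -> levels [4 8 7 8 8]
Step 5: flows [2->0,1->2,3->2,4->2] -> levels [5 7 9 7 7]
Step 6: flows [2->0,2->1,2->3,2->4] -> levels [6 8 5 8 8]
Step 7: flows [0->2,1->2,3->2,4->2] -> levels [5 7 9 7 7]
  -> period-2 cycle (repeats step 5); tank 2 never drops to <=4
Tank 2 never reaches <=4 within 15 steps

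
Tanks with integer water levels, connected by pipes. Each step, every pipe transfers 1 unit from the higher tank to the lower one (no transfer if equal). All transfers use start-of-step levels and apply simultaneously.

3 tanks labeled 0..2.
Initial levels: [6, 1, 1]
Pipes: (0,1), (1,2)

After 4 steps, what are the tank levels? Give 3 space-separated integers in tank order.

Answer: 3 2 3

Derivation:
Step 1: flows [0->1,1=2] -> levels [5 2 1]
Step 2: flows [0->1,1->2] -> levels [4 2 2]
Step 3: flows [0->1,1=2] -> levels [3 3 2]
Step 4: flows [0=1,1->2] -> levels [3 2 3]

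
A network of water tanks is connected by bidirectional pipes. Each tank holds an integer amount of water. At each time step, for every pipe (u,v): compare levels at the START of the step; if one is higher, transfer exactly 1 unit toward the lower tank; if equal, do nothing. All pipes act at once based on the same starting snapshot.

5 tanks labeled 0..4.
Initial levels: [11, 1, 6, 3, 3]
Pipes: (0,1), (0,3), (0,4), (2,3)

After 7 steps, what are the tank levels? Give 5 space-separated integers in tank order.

Answer: 6 4 6 4 4

Derivation:
Step 1: flows [0->1,0->3,0->4,2->3] -> levels [8 2 5 5 4]
Step 2: flows [0->1,0->3,0->4,2=3] -> levels [5 3 5 6 5]
Step 3: flows [0->1,3->0,0=4,3->2] -> levels [5 4 6 4 5]
Step 4: flows [0->1,0->3,0=4,2->3] -> levels [3 5 5 6 5]
Step 5: flows [1->0,3->0,4->0,3->2] -> levels [6 4 6 4 4]
Step 6: flows [0->1,0->3,0->4,2->3] -> levels [3 5 5 6 5]
  -> period-2 cycle: step 6 state = step 4 state
  -> state at step 7: (7-4) mod 2 = 1, same as step 5 -> [6 4 6 4 4]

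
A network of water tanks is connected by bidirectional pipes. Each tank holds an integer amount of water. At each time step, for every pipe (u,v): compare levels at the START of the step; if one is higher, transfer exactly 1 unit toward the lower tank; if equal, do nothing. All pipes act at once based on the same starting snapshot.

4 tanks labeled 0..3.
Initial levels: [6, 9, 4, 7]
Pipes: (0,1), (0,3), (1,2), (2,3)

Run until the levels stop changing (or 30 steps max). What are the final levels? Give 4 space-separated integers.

Answer: 6 7 6 7

Derivation:
Step 1: flows [1->0,3->0,1->2,3->2] -> levels [8 7 6 5]
Step 2: flows [0->1,0->3,1->2,2->3] -> levels [6 7 6 7]
Step 3: flows [1->0,3->0,1->2,3->2] -> levels [8 5 8 5]
Step 4: flows [0->1,0->3,2->1,2->3] -> levels [6 7 6 7]
  -> period-2 cycle: step 4 state = step 2 state; never stabilizes
  -> state at step 30: (30-2) mod 2 = 0, same as step 2 -> [6 7 6 7]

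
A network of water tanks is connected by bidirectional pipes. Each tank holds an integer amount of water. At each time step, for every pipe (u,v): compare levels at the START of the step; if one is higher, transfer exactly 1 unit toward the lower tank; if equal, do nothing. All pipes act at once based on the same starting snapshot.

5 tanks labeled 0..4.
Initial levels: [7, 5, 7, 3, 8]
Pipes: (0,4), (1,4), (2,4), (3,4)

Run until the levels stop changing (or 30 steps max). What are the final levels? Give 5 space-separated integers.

Step 1: flows [4->0,4->1,4->2,4->3] -> levels [8 6 8 4 4]
Step 2: flows [0->4,1->4,2->4,3=4] -> levels [7 5 7 4 7]
Step 3: flows [0=4,4->1,2=4,4->3] -> levels [7 6 7 5 5]
Step 4: flows [0->4,1->4,2->4,3=4] -> levels [6 5 6 5 8]
Step 5: flows [4->0,4->1,4->2,4->3] -> levels [7 6 7 6 4]
Step 6: flows [0->4,1->4,2->4,3->4] -> levels [6 5 6 5 8]
  -> period-2 cycle: step 6 state = step 4 state; never stabilizes
  -> state at step 30: (30-4) mod 2 = 0, same as step 4 -> [6 5 6 5 8]

Answer: 6 5 6 5 8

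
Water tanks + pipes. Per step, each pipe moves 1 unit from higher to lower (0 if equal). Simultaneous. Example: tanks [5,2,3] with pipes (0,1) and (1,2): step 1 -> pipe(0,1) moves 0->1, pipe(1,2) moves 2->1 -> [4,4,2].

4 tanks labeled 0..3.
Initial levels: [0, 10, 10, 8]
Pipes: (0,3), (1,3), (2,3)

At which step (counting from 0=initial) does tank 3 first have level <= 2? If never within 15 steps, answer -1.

Answer: -1

Derivation:
Step 1: flows [3->0,1->3,2->3] -> levels [1 9 9 9]
Step 2: flows [3->0,1=3,2=3] -> levels [2 9 9 8]
Step 3: flows [3->0,1->3,2->3] -> levels [3 8 8 9]
Step 4: flows [3->0,3->1,3->2] -> levels [4 9 9 6]
Step 5: flows [3->0,1->3,2->3] -> levels [5 8 8 7]
Step 6: flows [3->0,1->3,2->3] -> levels [6 7 7 8]
Step 7: flows [3->0,3->1,3->2] -> levels [7 8 8 5]
Step 8: flows [0->3,1->3,2->3] -> levels [6 7 7 8]
  -> period-2 cycle (repeats step 6); tank 3 never drops to <=2
Tank 3 never reaches <=2 within 15 steps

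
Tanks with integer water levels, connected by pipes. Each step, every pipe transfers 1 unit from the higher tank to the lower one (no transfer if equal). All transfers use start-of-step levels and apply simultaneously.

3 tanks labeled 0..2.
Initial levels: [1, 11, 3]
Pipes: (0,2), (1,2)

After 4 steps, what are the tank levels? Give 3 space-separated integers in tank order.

Answer: 4 7 4

Derivation:
Step 1: flows [2->0,1->2] -> levels [2 10 3]
Step 2: flows [2->0,1->2] -> levels [3 9 3]
Step 3: flows [0=2,1->2] -> levels [3 8 4]
Step 4: flows [2->0,1->2] -> levels [4 7 4]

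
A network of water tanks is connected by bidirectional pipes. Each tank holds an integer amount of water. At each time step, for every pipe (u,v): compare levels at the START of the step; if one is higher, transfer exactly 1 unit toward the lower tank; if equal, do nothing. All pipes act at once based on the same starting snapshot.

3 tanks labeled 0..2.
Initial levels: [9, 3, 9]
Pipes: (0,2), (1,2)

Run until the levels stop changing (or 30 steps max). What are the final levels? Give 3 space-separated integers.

Step 1: flows [0=2,2->1] -> levels [9 4 8]
Step 2: flows [0->2,2->1] -> levels [8 5 8]
Step 3: flows [0=2,2->1] -> levels [8 6 7]
Step 4: flows [0->2,2->1] -> levels [7 7 7]
Step 5: flows [0=2,1=2] -> levels [7 7 7]
  -> stable (no change)

Answer: 7 7 7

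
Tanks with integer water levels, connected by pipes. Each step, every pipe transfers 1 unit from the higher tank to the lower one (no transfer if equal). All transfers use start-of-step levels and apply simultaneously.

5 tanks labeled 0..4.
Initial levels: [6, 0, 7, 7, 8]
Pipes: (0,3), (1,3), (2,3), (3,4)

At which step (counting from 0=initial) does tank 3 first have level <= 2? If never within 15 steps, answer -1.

Step 1: flows [3->0,3->1,2=3,4->3] -> levels [7 1 7 6 7]
Step 2: flows [0->3,3->1,2->3,4->3] -> levels [6 2 6 8 6]
Step 3: flows [3->0,3->1,3->2,3->4] -> levels [7 3 7 4 7]
Step 4: flows [0->3,3->1,2->3,4->3] -> levels [6 4 6 6 6]
Step 5: flows [0=3,3->1,2=3,3=4] -> levels [6 5 6 5 6]
Step 6: flows [0->3,1=3,2->3,4->3] -> levels [5 5 5 8 5]
Step 7: flows [3->0,3->1,3->2,3->4] -> levels [6 6 6 4 6]
Step 8: flows [0->3,1->3,2->3,4->3] -> levels [5 5 5 8 5]
  -> period-2 cycle (repeats step 6); tank 3 never drops to <=2
Tank 3 never reaches <=2 within 15 steps

Answer: -1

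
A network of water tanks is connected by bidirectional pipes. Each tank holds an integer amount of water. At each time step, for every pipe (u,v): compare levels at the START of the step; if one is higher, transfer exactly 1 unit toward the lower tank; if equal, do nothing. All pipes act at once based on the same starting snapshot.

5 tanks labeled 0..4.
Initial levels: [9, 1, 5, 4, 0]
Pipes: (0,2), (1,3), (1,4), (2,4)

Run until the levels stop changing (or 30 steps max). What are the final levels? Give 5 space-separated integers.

Answer: 4 4 5 3 3

Derivation:
Step 1: flows [0->2,3->1,1->4,2->4] -> levels [8 1 5 3 2]
Step 2: flows [0->2,3->1,4->1,2->4] -> levels [7 3 5 2 2]
Step 3: flows [0->2,1->3,1->4,2->4] -> levels [6 1 5 3 4]
Step 4: flows [0->2,3->1,4->1,2->4] -> levels [5 3 5 2 4]
Step 5: flows [0=2,1->3,4->1,2->4] -> levels [5 3 4 3 4]
Step 6: flows [0->2,1=3,4->1,2=4] -> levels [4 4 5 3 3]
Step 7: flows [2->0,1->3,1->4,2->4] -> levels [5 2 3 4 5]
Step 8: flows [0->2,3->1,4->1,4->2] -> levels [4 4 5 3 3]
  -> period-2 cycle: step 8 state = step 6 state; never stabilizes
  -> state at step 30: (30-6) mod 2 = 0, same as step 6 -> [4 4 5 3 3]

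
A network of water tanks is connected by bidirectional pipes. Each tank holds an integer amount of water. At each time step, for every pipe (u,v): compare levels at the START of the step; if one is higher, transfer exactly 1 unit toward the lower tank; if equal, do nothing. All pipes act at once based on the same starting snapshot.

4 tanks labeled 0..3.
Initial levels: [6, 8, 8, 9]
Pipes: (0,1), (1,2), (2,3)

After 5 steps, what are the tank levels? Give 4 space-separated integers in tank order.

Step 1: flows [1->0,1=2,3->2] -> levels [7 7 9 8]
Step 2: flows [0=1,2->1,2->3] -> levels [7 8 7 9]
Step 3: flows [1->0,1->2,3->2] -> levels [8 6 9 8]
Step 4: flows [0->1,2->1,2->3] -> levels [7 8 7 9]
  -> period-2 cycle: step 4 state = step 2 state
  -> state at step 5: (5-2) mod 2 = 1, same as step 3 -> [8 6 9 8]

Answer: 8 6 9 8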